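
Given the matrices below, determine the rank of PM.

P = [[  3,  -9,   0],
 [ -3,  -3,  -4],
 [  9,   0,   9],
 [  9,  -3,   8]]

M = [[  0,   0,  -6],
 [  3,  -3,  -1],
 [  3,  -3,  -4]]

2

First compute PM:
[[-27,  27,  -9],
 [-21,  21,  37],
 [ 27, -27, -90],
 [ 15, -15, -83]]
Now row reduce the product.
R2 ← R2 − (7/9)·R1: [0, 0, 44]
R3 ← R3 + R1: [0, 0, -99]
R4 ← R4 + (5/9)·R1: [0, 0, -88]
R3 ← R3 + (9/4)·R2: [0, 0, 0]
R4 ← R4 + (2)·R2: [0, 0, 0]
2 nonzero rows, so rank(PM) = 2.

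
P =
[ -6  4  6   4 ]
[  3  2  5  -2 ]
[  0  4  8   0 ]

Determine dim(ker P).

2

Row reduce to echelon form.
R2 ← R2 + (1/2)·R1: [0, 4, 8, 0]
R3 ← R3 − R2: [0, 0, 0, 0]
2 nonzero rows, so rank(P) = 2.
P has 4 columns; by rank–nullity, nullity = 4 − 2 = 2.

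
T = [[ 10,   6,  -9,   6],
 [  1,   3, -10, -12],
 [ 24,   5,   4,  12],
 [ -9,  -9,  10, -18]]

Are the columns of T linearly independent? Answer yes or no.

Row reduce T to echelon form.
R2 ← R2 − (1/10)·R1: [0, 12/5, -91/10, -63/5]
R3 ← R3 − (12/5)·R1: [0, -47/5, 128/5, -12/5]
R4 ← R4 + (9/10)·R1: [0, -18/5, 19/10, -63/5]
R3 ← R3 + (47/12)·R2: [0, 0, -241/24, -207/4]
R4 ← R4 + (3/2)·R2: [0, 0, -47/4, -63/2]
R4 ← R4 − (282/241)·R3: [0, 0, 0, 7002/241]
4 pivots among 4 columns.
Every column is a pivot column, so the columns are linearly independent.

yes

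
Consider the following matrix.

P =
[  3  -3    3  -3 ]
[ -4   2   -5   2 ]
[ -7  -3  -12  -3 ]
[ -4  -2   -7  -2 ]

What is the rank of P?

2

Row reduce to echelon form.
R2 ← R2 + (4/3)·R1: [0, -2, -1, -2]
R3 ← R3 + (7/3)·R1: [0, -10, -5, -10]
R4 ← R4 + (4/3)·R1: [0, -6, -3, -6]
R3 ← R3 − (5)·R2: [0, 0, 0, 0]
R4 ← R4 − (3)·R2: [0, 0, 0, 0]
Echelon form has 2 nonzero rows, so rank(P) = 2.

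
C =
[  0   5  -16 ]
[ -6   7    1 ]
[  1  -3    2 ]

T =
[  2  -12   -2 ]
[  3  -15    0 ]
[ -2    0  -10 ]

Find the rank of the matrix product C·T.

First compute CT:
[[ 47, -75, 160],
 [  7, -33,   2],
 [-11,  33, -22]]
Now row reduce the product.
R2 ← R2 − (7/47)·R1: [0, -1026/47, -1026/47]
R3 ← R3 + (11/47)·R1: [0, 726/47, 726/47]
R3 ← R3 + (121/171)·R2: [0, 0, 0]
2 nonzero rows, so rank(CT) = 2.

2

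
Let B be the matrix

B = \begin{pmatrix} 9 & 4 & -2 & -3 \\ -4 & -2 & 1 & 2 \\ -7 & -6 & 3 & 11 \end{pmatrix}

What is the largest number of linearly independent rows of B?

Row reduce to echelon form.
R2 ← R2 + (4/9)·R1: [0, -2/9, 1/9, 2/3]
R3 ← R3 + (7/9)·R1: [0, -26/9, 13/9, 26/3]
R3 ← R3 − (13)·R2: [0, 0, 0, 0]
Echelon form has 2 nonzero rows, so rank(B) = 2.
The rank gives the maximum number of linearly independent rows: 2.

2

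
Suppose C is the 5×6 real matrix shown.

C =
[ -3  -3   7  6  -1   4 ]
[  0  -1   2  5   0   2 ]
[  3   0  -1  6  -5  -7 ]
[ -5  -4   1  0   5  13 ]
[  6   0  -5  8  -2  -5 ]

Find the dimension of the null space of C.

Row reduce to echelon form.
R3 ← R3 + R1: [0, -3, 6, 12, -6, -3]
R4 ← R4 − (5/3)·R1: [0, 1, -32/3, -10, 20/3, 19/3]
R5 ← R5 + (2)·R1: [0, -6, 9, 20, -4, 3]
R3 ← R3 − (3)·R2: [0, 0, 0, -3, -6, -9]
R4 ← R4 + R2: [0, 0, -26/3, -5, 20/3, 25/3]
R5 ← R5 − (6)·R2: [0, 0, -3, -10, -4, -9]
Swap R3 ↔ R4
R5 ← R5 − (9/26)·R3: [0, 0, 0, -215/26, -82/13, -309/26]
R5 ← R5 − (215/78)·R4: [0, 0, 0, 0, 133/13, 168/13]
5 nonzero rows, so rank(C) = 5.
C has 6 columns; by rank–nullity, nullity = 6 − 5 = 1.

1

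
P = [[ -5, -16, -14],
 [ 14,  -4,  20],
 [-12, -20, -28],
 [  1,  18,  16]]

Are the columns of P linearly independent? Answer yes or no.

Row reduce P to echelon form.
R2 ← R2 + (14/5)·R1: [0, -244/5, -96/5]
R3 ← R3 − (12/5)·R1: [0, 92/5, 28/5]
R4 ← R4 + (1/5)·R1: [0, 74/5, 66/5]
R3 ← R3 + (23/61)·R2: [0, 0, -100/61]
R4 ← R4 + (37/122)·R2: [0, 0, 450/61]
R4 ← R4 + (9/2)·R3: [0, 0, 0]
3 pivots among 3 columns.
Every column is a pivot column, so the columns are linearly independent.

yes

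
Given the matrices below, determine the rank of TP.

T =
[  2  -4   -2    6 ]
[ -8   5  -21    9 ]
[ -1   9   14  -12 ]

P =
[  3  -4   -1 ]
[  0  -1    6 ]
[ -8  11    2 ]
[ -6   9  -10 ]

3

First compute TP:
[[-14,  28, -90],
 [ 90, -123, -94],
 [-43,  41, 203]]
Now row reduce the product.
R2 ← R2 + (45/7)·R1: [0, 57, -4708/7]
R3 ← R3 − (43/14)·R1: [0, -45, 3356/7]
R3 ← R3 + (15/19)·R2: [0, 0, -6856/133]
3 nonzero rows, so rank(TP) = 3.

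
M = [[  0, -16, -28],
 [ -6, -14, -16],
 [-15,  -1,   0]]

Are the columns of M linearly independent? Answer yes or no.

Row reduce M to echelon form.
Swap R1 ↔ R2
R3 ← R3 − (5/2)·R1: [0, 34, 40]
R3 ← R3 + (17/8)·R2: [0, 0, -39/2]
3 pivots among 3 columns.
Every column is a pivot column, so the columns are linearly independent.

yes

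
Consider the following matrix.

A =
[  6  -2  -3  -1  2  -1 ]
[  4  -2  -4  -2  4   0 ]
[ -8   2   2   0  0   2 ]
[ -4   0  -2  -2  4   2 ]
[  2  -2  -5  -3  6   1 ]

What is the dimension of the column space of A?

2

Row reduce to echelon form.
R2 ← R2 − (2/3)·R1: [0, -2/3, -2, -4/3, 8/3, 2/3]
R3 ← R3 + (4/3)·R1: [0, -2/3, -2, -4/3, 8/3, 2/3]
R4 ← R4 + (2/3)·R1: [0, -4/3, -4, -8/3, 16/3, 4/3]
R5 ← R5 − (1/3)·R1: [0, -4/3, -4, -8/3, 16/3, 4/3]
R3 ← R3 − R2: [0, 0, 0, 0, 0, 0]
R4 ← R4 − (2)·R2: [0, 0, 0, 0, 0, 0]
R5 ← R5 − (2)·R2: [0, 0, 0, 0, 0, 0]
Echelon form has 2 nonzero rows, so rank(A) = 2.
The column space has dimension equal to the rank: 2.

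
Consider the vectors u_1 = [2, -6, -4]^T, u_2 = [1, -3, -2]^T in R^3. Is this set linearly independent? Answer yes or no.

no

Form the matrix with these vectors as rows and row reduce.
R2 ← R2 − (1/2)·R1: [0, 0, 0]
1 nonzero row, so the 2 vectors span a space of dimension 1.
Since 1 < 2, the vectors are linearly dependent.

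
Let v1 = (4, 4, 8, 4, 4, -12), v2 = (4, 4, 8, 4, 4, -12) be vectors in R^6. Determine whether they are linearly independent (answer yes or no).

Form the matrix with these vectors as rows and row reduce.
R2 ← R2 − R1: [0, 0, 0, 0, 0, 0]
1 nonzero row, so the 2 vectors span a space of dimension 1.
Since 1 < 2, the vectors are linearly dependent.

no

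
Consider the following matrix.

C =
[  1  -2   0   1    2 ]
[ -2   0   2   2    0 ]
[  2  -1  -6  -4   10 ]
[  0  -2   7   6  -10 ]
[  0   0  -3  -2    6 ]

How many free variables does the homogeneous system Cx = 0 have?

2

Row reduce to echelon form.
R2 ← R2 + (2)·R1: [0, -4, 2, 4, 4]
R3 ← R3 − (2)·R1: [0, 3, -6, -6, 6]
R3 ← R3 + (3/4)·R2: [0, 0, -9/2, -3, 9]
R4 ← R4 − (1/2)·R2: [0, 0, 6, 4, -12]
R4 ← R4 + (4/3)·R3: [0, 0, 0, 0, 0]
R5 ← R5 − (2/3)·R3: [0, 0, 0, 0, 0]
3 nonzero rows, so rank(C) = 3.
C has 5 columns; by rank–nullity, nullity = 5 − 3 = 2.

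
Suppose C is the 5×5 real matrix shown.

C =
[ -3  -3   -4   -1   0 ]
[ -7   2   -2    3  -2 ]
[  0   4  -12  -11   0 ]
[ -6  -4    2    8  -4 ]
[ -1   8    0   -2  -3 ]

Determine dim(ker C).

Row reduce to echelon form.
R2 ← R2 − (7/3)·R1: [0, 9, 22/3, 16/3, -2]
R4 ← R4 − (2)·R1: [0, 2, 10, 10, -4]
R5 ← R5 − (1/3)·R1: [0, 9, 4/3, -5/3, -3]
R3 ← R3 − (4/9)·R2: [0, 0, -412/27, -361/27, 8/9]
R4 ← R4 − (2/9)·R2: [0, 0, 226/27, 238/27, -32/9]
R5 ← R5 − R2: [0, 0, -6, -7, -1]
R4 ← R4 + (113/206)·R3: [0, 0, 0, 305/206, -316/103]
R5 ← R5 − (81/206)·R3: [0, 0, 0, -359/206, -139/103]
R5 ← R5 + (359/305)·R4: [0, 0, 0, 0, -1513/305]
5 nonzero rows, so rank(C) = 5.
C has 5 columns; by rank–nullity, nullity = 5 − 5 = 0.

0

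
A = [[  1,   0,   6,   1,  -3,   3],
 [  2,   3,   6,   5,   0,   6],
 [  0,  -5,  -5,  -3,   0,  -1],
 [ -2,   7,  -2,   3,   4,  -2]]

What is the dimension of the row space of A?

4

Row reduce to echelon form.
R2 ← R2 − (2)·R1: [0, 3, -6, 3, 6, 0]
R4 ← R4 + (2)·R1: [0, 7, 10, 5, -2, 4]
R3 ← R3 + (5/3)·R2: [0, 0, -15, 2, 10, -1]
R4 ← R4 − (7/3)·R2: [0, 0, 24, -2, -16, 4]
R4 ← R4 + (8/5)·R3: [0, 0, 0, 6/5, 0, 12/5]
Echelon form has 4 nonzero rows, so rank(A) = 4.
The row space has dimension equal to the rank: 4.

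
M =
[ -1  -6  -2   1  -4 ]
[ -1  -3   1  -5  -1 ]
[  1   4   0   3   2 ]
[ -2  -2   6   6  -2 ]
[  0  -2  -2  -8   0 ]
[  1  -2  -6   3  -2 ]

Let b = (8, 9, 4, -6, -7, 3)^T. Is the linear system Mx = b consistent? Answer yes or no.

Row reduce the augmented matrix [M | b].
R2 ← R2 − R1: [0, 3, 3, -6, 3, 1]
R3 ← R3 + R1: [0, -2, -2, 4, -2, 12]
R4 ← R4 − (2)·R1: [0, 10, 10, 4, 6, -22]
R6 ← R6 + R1: [0, -8, -8, 4, -6, 11]
R3 ← R3 + (2/3)·R2: [0, 0, 0, 0, 0, 38/3]
R4 ← R4 − (10/3)·R2: [0, 0, 0, 24, -4, -76/3]
R5 ← R5 + (2/3)·R2: [0, 0, 0, -12, 2, -19/3]
R6 ← R6 + (8/3)·R2: [0, 0, 0, -12, 2, 41/3]
Swap R3 ↔ R4
R5 ← R5 + (1/2)·R3: [0, 0, 0, 0, 0, -19]
R6 ← R6 + (1/2)·R3: [0, 0, 0, 0, 0, 1]
R5 ← R5 + (3/2)·R4: [0, 0, 0, 0, 0, 0]
R6 ← R6 − (3/38)·R4: [0, 0, 0, 0, 0, 0]
The echelon form has 4 nonzero rows; the last pivot sits in the augmented column, so rank(M) = 3 but rank([M|b]) = 4.
Since the ranks differ, the system is inconsistent.

no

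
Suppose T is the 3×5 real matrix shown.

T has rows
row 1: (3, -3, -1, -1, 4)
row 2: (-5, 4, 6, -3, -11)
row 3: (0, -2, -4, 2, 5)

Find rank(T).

Row reduce to echelon form.
R2 ← R2 + (5/3)·R1: [0, -1, 13/3, -14/3, -13/3]
R3 ← R3 − (2)·R2: [0, 0, -38/3, 34/3, 41/3]
Echelon form has 3 nonzero rows, so rank(T) = 3.

3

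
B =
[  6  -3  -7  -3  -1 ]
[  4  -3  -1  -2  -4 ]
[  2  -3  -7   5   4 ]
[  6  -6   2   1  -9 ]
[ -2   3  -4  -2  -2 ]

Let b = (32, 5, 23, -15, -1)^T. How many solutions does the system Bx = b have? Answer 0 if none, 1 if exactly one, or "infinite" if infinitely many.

1

Row reduce the augmented matrix [B | b].
R2 ← R2 − (2/3)·R1: [0, -1, 11/3, 0, -10/3, -49/3]
R3 ← R3 − (1/3)·R1: [0, -2, -14/3, 6, 13/3, 37/3]
R4 ← R4 − R1: [0, -3, 9, 4, -8, -47]
R5 ← R5 + (1/3)·R1: [0, 2, -19/3, -3, -7/3, 29/3]
R3 ← R3 − (2)·R2: [0, 0, -12, 6, 11, 45]
R4 ← R4 − (3)·R2: [0, 0, -2, 4, 2, 2]
R5 ← R5 + (2)·R2: [0, 0, 1, -3, -9, -23]
R4 ← R4 − (1/6)·R3: [0, 0, 0, 3, 1/6, -11/2]
R5 ← R5 + (1/12)·R3: [0, 0, 0, -5/2, -97/12, -77/4]
R5 ← R5 + (5/6)·R4: [0, 0, 0, 0, -143/18, -143/6]
The echelon form has 5 nonzero rows, and every pivot lies in the first 5 columns, so rank(B) = rank([B|b]) = 5.
The system is consistent.
rank = 5 = number of unknowns, so the solution is unique.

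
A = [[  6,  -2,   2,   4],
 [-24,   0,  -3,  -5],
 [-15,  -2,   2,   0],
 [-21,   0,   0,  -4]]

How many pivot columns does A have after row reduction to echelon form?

Row reduce to echelon form.
R2 ← R2 + (4)·R1: [0, -8, 5, 11]
R3 ← R3 + (5/2)·R1: [0, -7, 7, 10]
R4 ← R4 + (7/2)·R1: [0, -7, 7, 10]
R3 ← R3 − (7/8)·R2: [0, 0, 21/8, 3/8]
R4 ← R4 − (7/8)·R2: [0, 0, 21/8, 3/8]
R4 ← R4 − R3: [0, 0, 0, 0]
Echelon form has 3 nonzero rows, so rank(A) = 3.
Each nonzero row contributes one pivot column: 3 pivot columns.

3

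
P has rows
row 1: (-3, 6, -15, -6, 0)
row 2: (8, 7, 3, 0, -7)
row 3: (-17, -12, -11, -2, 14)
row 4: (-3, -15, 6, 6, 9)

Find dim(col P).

Row reduce to echelon form.
R2 ← R2 + (8/3)·R1: [0, 23, -37, -16, -7]
R3 ← R3 − (17/3)·R1: [0, -46, 74, 32, 14]
R4 ← R4 − R1: [0, -21, 21, 12, 9]
R3 ← R3 + (2)·R2: [0, 0, 0, 0, 0]
R4 ← R4 + (21/23)·R2: [0, 0, -294/23, -60/23, 60/23]
Swap R3 ↔ R4
Echelon form has 3 nonzero rows, so rank(P) = 3.
The column space has dimension equal to the rank: 3.

3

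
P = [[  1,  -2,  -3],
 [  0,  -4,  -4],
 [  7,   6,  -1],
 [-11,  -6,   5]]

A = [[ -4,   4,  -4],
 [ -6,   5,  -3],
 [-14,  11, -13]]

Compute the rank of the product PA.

First compute PA:
[[ 50, -39,  41],
 [ 80, -64,  64],
 [-50,  47, -33],
 [ 10, -19,  -3]]
Now row reduce the product.
R2 ← R2 − (8/5)·R1: [0, -8/5, -8/5]
R3 ← R3 + R1: [0, 8, 8]
R4 ← R4 − (1/5)·R1: [0, -56/5, -56/5]
R3 ← R3 + (5)·R2: [0, 0, 0]
R4 ← R4 − (7)·R2: [0, 0, 0]
2 nonzero rows, so rank(PA) = 2.

2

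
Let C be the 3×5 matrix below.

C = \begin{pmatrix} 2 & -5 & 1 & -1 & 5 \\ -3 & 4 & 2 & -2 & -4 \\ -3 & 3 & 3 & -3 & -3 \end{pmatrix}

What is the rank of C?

Row reduce to echelon form.
R2 ← R2 + (3/2)·R1: [0, -7/2, 7/2, -7/2, 7/2]
R3 ← R3 + (3/2)·R1: [0, -9/2, 9/2, -9/2, 9/2]
R3 ← R3 − (9/7)·R2: [0, 0, 0, 0, 0]
Echelon form has 2 nonzero rows, so rank(C) = 2.

2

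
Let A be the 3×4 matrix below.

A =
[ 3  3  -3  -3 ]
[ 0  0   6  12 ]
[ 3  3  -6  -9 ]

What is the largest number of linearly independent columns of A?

Row reduce to echelon form.
R3 ← R3 − R1: [0, 0, -3, -6]
R3 ← R3 + (1/2)·R2: [0, 0, 0, 0]
Echelon form has 2 nonzero rows, so rank(A) = 2.
The rank gives the maximum number of linearly independent columns: 2.

2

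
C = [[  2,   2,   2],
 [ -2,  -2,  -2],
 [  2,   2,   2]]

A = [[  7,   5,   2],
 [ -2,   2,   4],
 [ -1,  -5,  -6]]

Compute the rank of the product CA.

First compute CA:
[[  8,   4,   0],
 [ -8,  -4,   0],
 [  8,   4,   0]]
Now row reduce the product.
R2 ← R2 + R1: [0, 0, 0]
R3 ← R3 − R1: [0, 0, 0]
1 nonzero row, so rank(CA) = 1.

1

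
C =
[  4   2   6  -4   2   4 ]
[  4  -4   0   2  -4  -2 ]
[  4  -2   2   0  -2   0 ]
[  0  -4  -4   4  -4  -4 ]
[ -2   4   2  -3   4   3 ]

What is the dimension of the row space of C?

Row reduce to echelon form.
R2 ← R2 − R1: [0, -6, -6, 6, -6, -6]
R3 ← R3 − R1: [0, -4, -4, 4, -4, -4]
R5 ← R5 + (1/2)·R1: [0, 5, 5, -5, 5, 5]
R3 ← R3 − (2/3)·R2: [0, 0, 0, 0, 0, 0]
R4 ← R4 − (2/3)·R2: [0, 0, 0, 0, 0, 0]
R5 ← R5 + (5/6)·R2: [0, 0, 0, 0, 0, 0]
Echelon form has 2 nonzero rows, so rank(C) = 2.
The row space has dimension equal to the rank: 2.

2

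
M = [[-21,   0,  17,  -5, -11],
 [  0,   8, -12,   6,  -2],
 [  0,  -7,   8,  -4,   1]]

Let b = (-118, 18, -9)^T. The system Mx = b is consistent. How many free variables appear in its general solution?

Row reduce the augmented matrix [M | b].
R3 ← R3 + (7/8)·R2: [0, 0, -5/2, 5/4, -3/4, 27/4]
The echelon form has 3 nonzero rows, and every pivot lies in the first 5 columns, so rank(M) = rank([M|b]) = 3.
The system is consistent.
Free variables = (unknowns) − (rank) = 5 − 3 = 2.

2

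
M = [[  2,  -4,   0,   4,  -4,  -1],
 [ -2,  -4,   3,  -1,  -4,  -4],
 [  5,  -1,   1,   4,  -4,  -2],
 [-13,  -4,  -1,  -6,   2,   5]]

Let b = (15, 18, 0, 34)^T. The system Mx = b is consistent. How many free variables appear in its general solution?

2

Row reduce the augmented matrix [M | b].
R2 ← R2 + R1: [0, -8, 3, 3, -8, -5, 33]
R3 ← R3 − (5/2)·R1: [0, 9, 1, -6, 6, 1/2, -75/2]
R4 ← R4 + (13/2)·R1: [0, -30, -1, 20, -24, -3/2, 263/2]
R3 ← R3 + (9/8)·R2: [0, 0, 35/8, -21/8, -3, -41/8, -3/8]
R4 ← R4 − (15/4)·R2: [0, 0, -49/4, 35/4, 6, 69/4, 31/4]
R4 ← R4 + (14/5)·R3: [0, 0, 0, 7/5, -12/5, 29/10, 67/10]
The echelon form has 4 nonzero rows, and every pivot lies in the first 6 columns, so rank(M) = rank([M|b]) = 4.
The system is consistent.
Free variables = (unknowns) − (rank) = 6 − 4 = 2.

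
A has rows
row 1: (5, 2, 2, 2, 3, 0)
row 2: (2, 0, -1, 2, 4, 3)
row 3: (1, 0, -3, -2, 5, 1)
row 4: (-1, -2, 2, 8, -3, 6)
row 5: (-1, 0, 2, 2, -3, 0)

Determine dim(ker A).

Row reduce to echelon form.
R2 ← R2 − (2/5)·R1: [0, -4/5, -9/5, 6/5, 14/5, 3]
R3 ← R3 − (1/5)·R1: [0, -2/5, -17/5, -12/5, 22/5, 1]
R4 ← R4 + (1/5)·R1: [0, -8/5, 12/5, 42/5, -12/5, 6]
R5 ← R5 + (1/5)·R1: [0, 2/5, 12/5, 12/5, -12/5, 0]
R3 ← R3 − (1/2)·R2: [0, 0, -5/2, -3, 3, -1/2]
R4 ← R4 − (2)·R2: [0, 0, 6, 6, -8, 0]
R5 ← R5 + (1/2)·R2: [0, 0, 3/2, 3, -1, 3/2]
R4 ← R4 + (12/5)·R3: [0, 0, 0, -6/5, -4/5, -6/5]
R5 ← R5 + (3/5)·R3: [0, 0, 0, 6/5, 4/5, 6/5]
R5 ← R5 + R4: [0, 0, 0, 0, 0, 0]
4 nonzero rows, so rank(A) = 4.
A has 6 columns; by rank–nullity, nullity = 6 − 4 = 2.

2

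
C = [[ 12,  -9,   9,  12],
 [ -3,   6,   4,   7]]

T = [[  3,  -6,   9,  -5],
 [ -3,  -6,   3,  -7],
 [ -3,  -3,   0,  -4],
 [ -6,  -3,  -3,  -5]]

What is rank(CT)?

First compute CT:
[[-36, -81,  45, -93],
 [-81, -51, -30, -78]]
Now row reduce the product.
R2 ← R2 − (9/4)·R1: [0, 525/4, -525/4, 525/4]
2 nonzero rows, so rank(CT) = 2.

2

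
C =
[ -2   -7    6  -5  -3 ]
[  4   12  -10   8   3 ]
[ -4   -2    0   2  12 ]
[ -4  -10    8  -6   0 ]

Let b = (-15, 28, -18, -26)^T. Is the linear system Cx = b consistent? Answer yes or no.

Row reduce the augmented matrix [C | b].
R2 ← R2 + (2)·R1: [0, -2, 2, -2, -3, -2]
R3 ← R3 − (2)·R1: [0, 12, -12, 12, 18, 12]
R4 ← R4 − (2)·R1: [0, 4, -4, 4, 6, 4]
R3 ← R3 + (6)·R2: [0, 0, 0, 0, 0, 0]
R4 ← R4 + (2)·R2: [0, 0, 0, 0, 0, 0]
The echelon form has 2 nonzero rows, and every pivot lies in the first 5 columns, so rank(C) = rank([C|b]) = 2.
The system is consistent.

yes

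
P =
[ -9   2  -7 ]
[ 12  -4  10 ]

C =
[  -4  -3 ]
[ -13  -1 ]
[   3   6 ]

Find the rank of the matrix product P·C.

2

First compute PC:
[[-11, -17],
 [ 34,  28]]
Now row reduce the product.
R2 ← R2 + (34/11)·R1: [0, -270/11]
2 nonzero rows, so rank(PC) = 2.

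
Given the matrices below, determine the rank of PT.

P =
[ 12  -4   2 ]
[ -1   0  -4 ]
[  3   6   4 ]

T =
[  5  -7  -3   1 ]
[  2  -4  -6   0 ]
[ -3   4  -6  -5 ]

First compute PT:
[[ 46, -60, -24,   2],
 [  7,  -9,  27,  19],
 [ 15, -29, -69, -17]]
Now row reduce the product.
R2 ← R2 − (7/46)·R1: [0, 3/23, 705/23, 430/23]
R3 ← R3 − (15/46)·R1: [0, -217/23, -1407/23, -406/23]
R3 ← R3 + (217/3)·R2: [0, 0, 2156, 4004/3]
3 nonzero rows, so rank(PT) = 3.

3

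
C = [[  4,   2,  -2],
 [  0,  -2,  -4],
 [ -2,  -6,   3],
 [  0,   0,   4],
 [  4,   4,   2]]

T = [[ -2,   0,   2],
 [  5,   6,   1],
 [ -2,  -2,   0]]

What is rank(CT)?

2

First compute CT:
[[  6,  16,  10],
 [ -2,  -4,  -2],
 [-32, -42, -10],
 [ -8,  -8,   0],
 [  8,  20,  12]]
Now row reduce the product.
R2 ← R2 + (1/3)·R1: [0, 4/3, 4/3]
R3 ← R3 + (16/3)·R1: [0, 130/3, 130/3]
R4 ← R4 + (4/3)·R1: [0, 40/3, 40/3]
R5 ← R5 − (4/3)·R1: [0, -4/3, -4/3]
R3 ← R3 − (65/2)·R2: [0, 0, 0]
R4 ← R4 − (10)·R2: [0, 0, 0]
R5 ← R5 + R2: [0, 0, 0]
2 nonzero rows, so rank(CT) = 2.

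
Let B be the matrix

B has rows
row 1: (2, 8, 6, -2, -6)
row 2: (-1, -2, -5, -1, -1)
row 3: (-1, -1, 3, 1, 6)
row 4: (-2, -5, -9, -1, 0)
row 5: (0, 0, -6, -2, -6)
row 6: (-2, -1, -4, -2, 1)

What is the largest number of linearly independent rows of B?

3

Row reduce to echelon form.
R2 ← R2 + (1/2)·R1: [0, 2, -2, -2, -4]
R3 ← R3 + (1/2)·R1: [0, 3, 6, 0, 3]
R4 ← R4 + R1: [0, 3, -3, -3, -6]
R6 ← R6 + R1: [0, 7, 2, -4, -5]
R3 ← R3 − (3/2)·R2: [0, 0, 9, 3, 9]
R4 ← R4 − (3/2)·R2: [0, 0, 0, 0, 0]
R6 ← R6 − (7/2)·R2: [0, 0, 9, 3, 9]
R5 ← R5 + (2/3)·R3: [0, 0, 0, 0, 0]
R6 ← R6 − R3: [0, 0, 0, 0, 0]
Echelon form has 3 nonzero rows, so rank(B) = 3.
The rank gives the maximum number of linearly independent rows: 3.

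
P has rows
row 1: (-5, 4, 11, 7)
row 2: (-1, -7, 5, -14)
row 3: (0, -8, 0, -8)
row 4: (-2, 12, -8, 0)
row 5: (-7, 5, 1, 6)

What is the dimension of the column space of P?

4

Row reduce to echelon form.
R2 ← R2 − (1/5)·R1: [0, -39/5, 14/5, -77/5]
R4 ← R4 − (2/5)·R1: [0, 52/5, -62/5, -14/5]
R5 ← R5 − (7/5)·R1: [0, -3/5, -72/5, -19/5]
R3 ← R3 − (40/39)·R2: [0, 0, -112/39, 304/39]
R4 ← R4 + (4/3)·R2: [0, 0, -26/3, -70/3]
R5 ← R5 − (1/13)·R2: [0, 0, -190/13, -34/13]
R4 ← R4 − (169/56)·R3: [0, 0, 0, -328/7]
R5 ← R5 − (285/56)·R3: [0, 0, 0, -296/7]
R5 ← R5 − (37/41)·R4: [0, 0, 0, 0]
Echelon form has 4 nonzero rows, so rank(P) = 4.
The column space has dimension equal to the rank: 4.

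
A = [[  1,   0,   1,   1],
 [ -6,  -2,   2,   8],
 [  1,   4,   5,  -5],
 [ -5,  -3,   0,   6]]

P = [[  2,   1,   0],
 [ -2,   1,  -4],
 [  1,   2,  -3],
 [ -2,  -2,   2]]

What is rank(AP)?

2

First compute AP:
[[  1,   1,  -1],
 [-22, -20,  18],
 [  9,  25, -41],
 [-16, -20,  24]]
Now row reduce the product.
R2 ← R2 + (22)·R1: [0, 2, -4]
R3 ← R3 − (9)·R1: [0, 16, -32]
R4 ← R4 + (16)·R1: [0, -4, 8]
R3 ← R3 − (8)·R2: [0, 0, 0]
R4 ← R4 + (2)·R2: [0, 0, 0]
2 nonzero rows, so rank(AP) = 2.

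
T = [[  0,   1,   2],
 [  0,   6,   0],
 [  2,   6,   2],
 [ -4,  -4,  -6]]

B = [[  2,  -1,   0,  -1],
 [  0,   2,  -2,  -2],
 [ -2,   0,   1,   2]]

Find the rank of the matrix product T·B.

First compute TB:
[[ -4,   2,   0,   2],
 [  0,  12, -12, -12],
 [  0,  10, -10, -10],
 [  4,  -4,   2,   0]]
Now row reduce the product.
R4 ← R4 + R1: [0, -2, 2, 2]
R3 ← R3 − (5/6)·R2: [0, 0, 0, 0]
R4 ← R4 + (1/6)·R2: [0, 0, 0, 0]
2 nonzero rows, so rank(TB) = 2.

2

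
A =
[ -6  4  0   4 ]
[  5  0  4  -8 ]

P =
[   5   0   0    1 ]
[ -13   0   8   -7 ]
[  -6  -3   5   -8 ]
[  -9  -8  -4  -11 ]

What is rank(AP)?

First compute AP:
[[-118, -32,  16, -78],
 [ 73,  52,  52,  61]]
Now row reduce the product.
R2 ← R2 + (73/118)·R1: [0, 1900/59, 3652/59, 752/59]
2 nonzero rows, so rank(AP) = 2.

2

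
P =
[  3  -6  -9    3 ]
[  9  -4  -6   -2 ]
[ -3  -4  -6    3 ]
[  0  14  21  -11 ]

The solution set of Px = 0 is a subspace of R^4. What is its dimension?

Row reduce to echelon form.
R2 ← R2 − (3)·R1: [0, 14, 21, -11]
R3 ← R3 + R1: [0, -10, -15, 6]
R3 ← R3 + (5/7)·R2: [0, 0, 0, -13/7]
R4 ← R4 − R2: [0, 0, 0, 0]
3 nonzero rows, so rank(P) = 3.
P has 4 columns; by rank–nullity, nullity = 4 − 3 = 1.

1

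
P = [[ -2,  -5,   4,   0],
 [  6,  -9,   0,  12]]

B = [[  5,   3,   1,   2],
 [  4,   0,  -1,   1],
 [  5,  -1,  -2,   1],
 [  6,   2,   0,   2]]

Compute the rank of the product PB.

2

First compute PB:
[[-10, -10,  -5,  -5],
 [ 66,  42,  15,  27]]
Now row reduce the product.
R2 ← R2 + (33/5)·R1: [0, -24, -18, -6]
2 nonzero rows, so rank(PB) = 2.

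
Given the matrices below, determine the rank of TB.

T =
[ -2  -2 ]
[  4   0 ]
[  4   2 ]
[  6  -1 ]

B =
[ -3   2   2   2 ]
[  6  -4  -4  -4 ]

First compute TB:
[[ -6,   4,   4,   4],
 [-12,   8,   8,   8],
 [  0,   0,   0,   0],
 [-24,  16,  16,  16]]
Now row reduce the product.
R2 ← R2 − (2)·R1: [0, 0, 0, 0]
R4 ← R4 − (4)·R1: [0, 0, 0, 0]
1 nonzero row, so rank(TB) = 1.

1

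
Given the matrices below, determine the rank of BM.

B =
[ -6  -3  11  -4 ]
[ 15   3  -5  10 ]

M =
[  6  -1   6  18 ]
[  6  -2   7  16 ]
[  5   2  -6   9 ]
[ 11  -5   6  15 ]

First compute BM:
[[-43,  54, -147, -117],
 [193, -81, 201, 423]]
Now row reduce the product.
R2 ← R2 + (193/43)·R1: [0, 6939/43, -19728/43, -4392/43]
2 nonzero rows, so rank(BM) = 2.

2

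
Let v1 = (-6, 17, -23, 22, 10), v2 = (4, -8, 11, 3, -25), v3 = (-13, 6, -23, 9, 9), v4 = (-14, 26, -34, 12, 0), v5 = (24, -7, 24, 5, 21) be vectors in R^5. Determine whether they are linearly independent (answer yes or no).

Form the matrix with these vectors as rows and row reduce.
R2 ← R2 + (2/3)·R1: [0, 10/3, -13/3, 53/3, -55/3]
R3 ← R3 − (13/6)·R1: [0, -185/6, 161/6, -116/3, -38/3]
R4 ← R4 − (7/3)·R1: [0, -41/3, 59/3, -118/3, -70/3]
R5 ← R5 + (4)·R1: [0, 61, -68, 93, 61]
R3 ← R3 + (37/4)·R2: [0, 0, -53/4, 499/4, -729/4]
R4 ← R4 + (41/10)·R2: [0, 0, 19/10, 331/10, -197/2]
R5 ← R5 − (183/10)·R2: [0, 0, 113/10, -2303/10, 793/2]
R4 ← R4 + (38/265)·R3: [0, 0, 0, 13512/265, -33028/265]
R5 ← R5 + (226/265)·R3: [0, 0, 0, -32836/265, 63884/265]
R5 ← R5 + (8209/3378)·R4: [0, 0, 0, 0, -104390/1689]
5 nonzero rows, so the 5 vectors span a space of dimension 5.
Since 5 = 5, the vectors are linearly independent.

yes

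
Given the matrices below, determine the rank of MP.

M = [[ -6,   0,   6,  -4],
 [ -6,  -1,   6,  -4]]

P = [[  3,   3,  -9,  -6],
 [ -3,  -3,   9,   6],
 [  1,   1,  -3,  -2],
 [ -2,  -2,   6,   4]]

1

First compute MP:
[[ -4,  -4,  12,   8],
 [ -1,  -1,   3,   2]]
Now row reduce the product.
R2 ← R2 − (1/4)·R1: [0, 0, 0, 0]
1 nonzero row, so rank(MP) = 1.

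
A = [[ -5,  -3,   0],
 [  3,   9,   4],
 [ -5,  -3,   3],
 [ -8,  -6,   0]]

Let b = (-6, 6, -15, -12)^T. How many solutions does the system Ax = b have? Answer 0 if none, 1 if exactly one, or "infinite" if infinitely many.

1

Row reduce the augmented matrix [A | b].
R2 ← R2 + (3/5)·R1: [0, 36/5, 4, 12/5]
R3 ← R3 − R1: [0, 0, 3, -9]
R4 ← R4 − (8/5)·R1: [0, -6/5, 0, -12/5]
R4 ← R4 + (1/6)·R2: [0, 0, 2/3, -2]
R4 ← R4 − (2/9)·R3: [0, 0, 0, 0]
The echelon form has 3 nonzero rows, and every pivot lies in the first 3 columns, so rank(A) = rank([A|b]) = 3.
The system is consistent.
rank = 3 = number of unknowns, so the solution is unique.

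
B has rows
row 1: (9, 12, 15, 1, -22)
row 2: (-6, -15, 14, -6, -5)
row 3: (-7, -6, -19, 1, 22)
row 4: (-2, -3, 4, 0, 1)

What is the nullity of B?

Row reduce to echelon form.
R2 ← R2 + (2/3)·R1: [0, -7, 24, -16/3, -59/3]
R3 ← R3 + (7/9)·R1: [0, 10/3, -22/3, 16/9, 44/9]
R4 ← R4 + (2/9)·R1: [0, -1/3, 22/3, 2/9, -35/9]
R3 ← R3 + (10/21)·R2: [0, 0, 86/21, -16/21, -94/21]
R4 ← R4 − (1/21)·R2: [0, 0, 130/21, 10/21, -62/21]
R4 ← R4 − (65/43)·R3: [0, 0, 0, 70/43, 164/43]
4 nonzero rows, so rank(B) = 4.
B has 5 columns; by rank–nullity, nullity = 5 − 4 = 1.

1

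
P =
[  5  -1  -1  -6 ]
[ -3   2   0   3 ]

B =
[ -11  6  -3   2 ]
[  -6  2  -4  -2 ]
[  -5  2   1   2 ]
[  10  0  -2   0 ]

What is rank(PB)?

2

First compute PB:
[[-104,  26,   0,  10],
 [ 51, -14,  -5, -10]]
Now row reduce the product.
R2 ← R2 + (51/104)·R1: [0, -5/4, -5, -265/52]
2 nonzero rows, so rank(PB) = 2.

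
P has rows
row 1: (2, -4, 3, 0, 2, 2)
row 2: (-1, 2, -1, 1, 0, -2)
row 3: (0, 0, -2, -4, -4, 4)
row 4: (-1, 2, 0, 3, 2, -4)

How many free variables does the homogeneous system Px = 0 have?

4

Row reduce to echelon form.
R2 ← R2 + (1/2)·R1: [0, 0, 1/2, 1, 1, -1]
R4 ← R4 + (1/2)·R1: [0, 0, 3/2, 3, 3, -3]
R3 ← R3 + (4)·R2: [0, 0, 0, 0, 0, 0]
R4 ← R4 − (3)·R2: [0, 0, 0, 0, 0, 0]
2 nonzero rows, so rank(P) = 2.
P has 6 columns; by rank–nullity, nullity = 6 − 2 = 4.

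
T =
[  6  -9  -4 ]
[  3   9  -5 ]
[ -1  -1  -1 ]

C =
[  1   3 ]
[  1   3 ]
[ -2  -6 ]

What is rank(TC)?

1

First compute TC:
[[  5,  15],
 [ 22,  66],
 [  0,   0]]
Now row reduce the product.
R2 ← R2 − (22/5)·R1: [0, 0]
1 nonzero row, so rank(TC) = 1.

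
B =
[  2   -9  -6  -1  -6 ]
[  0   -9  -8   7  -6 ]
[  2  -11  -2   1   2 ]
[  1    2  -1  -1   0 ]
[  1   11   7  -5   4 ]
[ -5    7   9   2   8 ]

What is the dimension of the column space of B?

Row reduce to echelon form.
R3 ← R3 − R1: [0, -2, 4, 2, 8]
R4 ← R4 − (1/2)·R1: [0, 13/2, 2, -1/2, 3]
R5 ← R5 − (1/2)·R1: [0, 31/2, 10, -9/2, 7]
R6 ← R6 + (5/2)·R1: [0, -31/2, -6, -1/2, -7]
R3 ← R3 − (2/9)·R2: [0, 0, 52/9, 4/9, 28/3]
R4 ← R4 + (13/18)·R2: [0, 0, -34/9, 41/9, -4/3]
R5 ← R5 + (31/18)·R2: [0, 0, -34/9, 68/9, -10/3]
R6 ← R6 − (31/18)·R2: [0, 0, 70/9, -113/9, 10/3]
R4 ← R4 + (17/26)·R3: [0, 0, 0, 63/13, 62/13]
R5 ← R5 + (17/26)·R3: [0, 0, 0, 102/13, 36/13]
R6 ← R6 − (35/26)·R3: [0, 0, 0, -171/13, -120/13]
R5 ← R5 − (34/21)·R4: [0, 0, 0, 0, -104/21]
R6 ← R6 + (19/7)·R4: [0, 0, 0, 0, 26/7]
R6 ← R6 + (3/4)·R5: [0, 0, 0, 0, 0]
Echelon form has 5 nonzero rows, so rank(B) = 5.
The column space has dimension equal to the rank: 5.

5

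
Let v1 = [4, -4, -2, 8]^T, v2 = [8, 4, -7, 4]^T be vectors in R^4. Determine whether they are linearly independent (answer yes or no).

Form the matrix with these vectors as rows and row reduce.
R2 ← R2 − (2)·R1: [0, 12, -3, -12]
2 nonzero rows, so the 2 vectors span a space of dimension 2.
Since 2 = 2, the vectors are linearly independent.

yes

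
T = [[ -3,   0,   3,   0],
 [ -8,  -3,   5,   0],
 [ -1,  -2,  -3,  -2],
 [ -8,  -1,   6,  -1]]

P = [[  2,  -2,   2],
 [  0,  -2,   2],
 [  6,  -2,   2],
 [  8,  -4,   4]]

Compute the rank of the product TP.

2

First compute TP:
[[ 12,   0,   0],
 [ 14,  12, -12],
 [-36,  20, -20],
 [ 12,  10, -10]]
Now row reduce the product.
R2 ← R2 − (7/6)·R1: [0, 12, -12]
R3 ← R3 + (3)·R1: [0, 20, -20]
R4 ← R4 − R1: [0, 10, -10]
R3 ← R3 − (5/3)·R2: [0, 0, 0]
R4 ← R4 − (5/6)·R2: [0, 0, 0]
2 nonzero rows, so rank(TP) = 2.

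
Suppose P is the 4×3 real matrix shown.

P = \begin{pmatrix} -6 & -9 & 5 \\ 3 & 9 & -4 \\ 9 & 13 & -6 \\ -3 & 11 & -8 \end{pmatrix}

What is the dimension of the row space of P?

Row reduce to echelon form.
R2 ← R2 + (1/2)·R1: [0, 9/2, -3/2]
R3 ← R3 + (3/2)·R1: [0, -1/2, 3/2]
R4 ← R4 − (1/2)·R1: [0, 31/2, -21/2]
R3 ← R3 + (1/9)·R2: [0, 0, 4/3]
R4 ← R4 − (31/9)·R2: [0, 0, -16/3]
R4 ← R4 + (4)·R3: [0, 0, 0]
Echelon form has 3 nonzero rows, so rank(P) = 3.
The row space has dimension equal to the rank: 3.

3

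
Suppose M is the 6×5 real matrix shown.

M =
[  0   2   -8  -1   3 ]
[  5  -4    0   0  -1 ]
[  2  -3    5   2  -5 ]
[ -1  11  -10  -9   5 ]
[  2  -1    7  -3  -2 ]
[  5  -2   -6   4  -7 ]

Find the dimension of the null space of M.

0

Row reduce to echelon form.
Swap R1 ↔ R2
R3 ← R3 − (2/5)·R1: [0, -7/5, 5, 2, -23/5]
R4 ← R4 + (1/5)·R1: [0, 51/5, -10, -9, 24/5]
R5 ← R5 − (2/5)·R1: [0, 3/5, 7, -3, -8/5]
R6 ← R6 − R1: [0, 2, -6, 4, -6]
R3 ← R3 + (7/10)·R2: [0, 0, -3/5, 13/10, -5/2]
R4 ← R4 − (51/10)·R2: [0, 0, 154/5, -39/10, -21/2]
R5 ← R5 − (3/10)·R2: [0, 0, 47/5, -27/10, -5/2]
R6 ← R6 − R2: [0, 0, 2, 5, -9]
R4 ← R4 + (154/3)·R3: [0, 0, 0, 377/6, -833/6]
R5 ← R5 + (47/3)·R3: [0, 0, 0, 53/3, -125/3]
R6 ← R6 + (10/3)·R3: [0, 0, 0, 28/3, -52/3]
R5 ← R5 − (106/377)·R4: [0, 0, 0, 0, -992/377]
R6 ← R6 − (56/377)·R4: [0, 0, 0, 0, 1240/377]
R6 ← R6 + (5/4)·R5: [0, 0, 0, 0, 0]
5 nonzero rows, so rank(M) = 5.
M has 5 columns; by rank–nullity, nullity = 5 − 5 = 0.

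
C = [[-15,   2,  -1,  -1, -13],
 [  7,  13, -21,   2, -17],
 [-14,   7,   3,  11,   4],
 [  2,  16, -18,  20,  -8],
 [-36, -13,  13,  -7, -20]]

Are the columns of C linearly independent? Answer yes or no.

yes

Row reduce C to echelon form.
R2 ← R2 + (7/15)·R1: [0, 209/15, -322/15, 23/15, -346/15]
R3 ← R3 − (14/15)·R1: [0, 77/15, 59/15, 179/15, 242/15]
R4 ← R4 + (2/15)·R1: [0, 244/15, -272/15, 298/15, -146/15]
R5 ← R5 − (12/5)·R1: [0, -89/5, 77/5, -23/5, 56/5]
R3 ← R3 − (7/19)·R2: [0, 0, 225/19, 216/19, 468/19]
R4 ← R4 − (244/209)·R2: [0, 0, 1448/209, 3778/209, 3594/209]
R5 ← R5 + (267/209)·R2: [0, 0, -2513/209, -552/209, -3818/209]
R4 ← R4 − (1448/2475)·R3: [0, 0, 0, 3142/275, 766/275]
R5 ← R5 + (2513/2475)·R3: [0, 0, 0, 2448/275, 1854/275]
R5 ← R5 − (1224/1571)·R4: [0, 0, 0, 0, 7182/1571]
5 pivots among 5 columns.
Every column is a pivot column, so the columns are linearly independent.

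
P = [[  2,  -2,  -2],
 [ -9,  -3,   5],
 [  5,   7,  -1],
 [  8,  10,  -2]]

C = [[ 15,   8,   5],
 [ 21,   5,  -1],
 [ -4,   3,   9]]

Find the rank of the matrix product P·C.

2

First compute PC:
[[ -4,   0,  -6],
 [-218, -72,   3],
 [226,  72,   9],
 [338, 108,  12]]
Now row reduce the product.
R2 ← R2 − (109/2)·R1: [0, -72, 330]
R3 ← R3 + (113/2)·R1: [0, 72, -330]
R4 ← R4 + (169/2)·R1: [0, 108, -495]
R3 ← R3 + R2: [0, 0, 0]
R4 ← R4 + (3/2)·R2: [0, 0, 0]
2 nonzero rows, so rank(PC) = 2.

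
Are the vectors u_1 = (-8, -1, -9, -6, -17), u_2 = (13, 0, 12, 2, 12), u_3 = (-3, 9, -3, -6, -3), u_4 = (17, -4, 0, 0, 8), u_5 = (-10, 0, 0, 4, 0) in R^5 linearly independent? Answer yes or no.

Form the matrix with these vectors as rows and row reduce.
R2 ← R2 + (13/8)·R1: [0, -13/8, -21/8, -31/4, -125/8]
R3 ← R3 − (3/8)·R1: [0, 75/8, 3/8, -15/4, 27/8]
R4 ← R4 + (17/8)·R1: [0, -49/8, -153/8, -51/4, -225/8]
R5 ← R5 − (5/4)·R1: [0, 5/4, 45/4, 23/2, 85/4]
R3 ← R3 + (75/13)·R2: [0, 0, -192/13, -630/13, -1128/13]
R4 ← R4 − (49/13)·R2: [0, 0, -120/13, 214/13, 400/13]
R5 ← R5 + (10/13)·R2: [0, 0, 120/13, 72/13, 120/13]
R4 ← R4 − (5/8)·R3: [0, 0, 0, 187/4, 85]
R5 ← R5 + (5/8)·R3: [0, 0, 0, -99/4, -45]
R5 ← R5 + (9/17)·R4: [0, 0, 0, 0, 0]
4 nonzero rows, so the 5 vectors span a space of dimension 4.
Since 4 < 5, the vectors are linearly dependent.

no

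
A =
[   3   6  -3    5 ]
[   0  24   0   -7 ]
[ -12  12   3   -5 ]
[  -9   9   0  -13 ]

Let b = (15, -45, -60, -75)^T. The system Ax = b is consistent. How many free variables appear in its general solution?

0

Row reduce the augmented matrix [A | b].
R3 ← R3 + (4)·R1: [0, 36, -9, 15, 0]
R4 ← R4 + (3)·R1: [0, 27, -9, 2, -30]
R3 ← R3 − (3/2)·R2: [0, 0, -9, 51/2, 135/2]
R4 ← R4 − (9/8)·R2: [0, 0, -9, 79/8, 165/8]
R4 ← R4 − R3: [0, 0, 0, -125/8, -375/8]
The echelon form has 4 nonzero rows, and every pivot lies in the first 4 columns, so rank(A) = rank([A|b]) = 4.
The system is consistent.
Free variables = (unknowns) − (rank) = 4 − 4 = 0.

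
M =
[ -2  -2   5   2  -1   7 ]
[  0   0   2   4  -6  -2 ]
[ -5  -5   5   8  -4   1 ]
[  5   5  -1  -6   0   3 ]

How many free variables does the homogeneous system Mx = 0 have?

Row reduce to echelon form.
R3 ← R3 − (5/2)·R1: [0, 0, -15/2, 3, -3/2, -33/2]
R4 ← R4 + (5/2)·R1: [0, 0, 23/2, -1, -5/2, 41/2]
R3 ← R3 + (15/4)·R2: [0, 0, 0, 18, -24, -24]
R4 ← R4 − (23/4)·R2: [0, 0, 0, -24, 32, 32]
R4 ← R4 + (4/3)·R3: [0, 0, 0, 0, 0, 0]
3 nonzero rows, so rank(M) = 3.
M has 6 columns; by rank–nullity, nullity = 6 − 3 = 3.

3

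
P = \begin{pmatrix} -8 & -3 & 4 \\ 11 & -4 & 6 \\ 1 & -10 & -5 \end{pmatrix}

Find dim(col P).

3

Row reduce to echelon form.
R2 ← R2 + (11/8)·R1: [0, -65/8, 23/2]
R3 ← R3 + (1/8)·R1: [0, -83/8, -9/2]
R3 ← R3 − (83/65)·R2: [0, 0, -1247/65]
Echelon form has 3 nonzero rows, so rank(P) = 3.
The column space has dimension equal to the rank: 3.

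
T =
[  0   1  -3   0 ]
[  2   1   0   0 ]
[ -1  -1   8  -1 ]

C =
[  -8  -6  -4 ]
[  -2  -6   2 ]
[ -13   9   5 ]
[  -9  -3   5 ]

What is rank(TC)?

First compute TC:
[[ 37, -33, -13],
 [-18, -18,  -6],
 [-85,  87,  37]]
Now row reduce the product.
R2 ← R2 + (18/37)·R1: [0, -1260/37, -456/37]
R3 ← R3 + (85/37)·R1: [0, 414/37, 264/37]
R3 ← R3 + (23/70)·R2: [0, 0, 108/35]
3 nonzero rows, so rank(TC) = 3.

3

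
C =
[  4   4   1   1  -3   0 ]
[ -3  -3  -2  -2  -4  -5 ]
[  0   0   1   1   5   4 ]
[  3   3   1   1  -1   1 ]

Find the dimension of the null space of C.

Row reduce to echelon form.
R2 ← R2 + (3/4)·R1: [0, 0, -5/4, -5/4, -25/4, -5]
R4 ← R4 − (3/4)·R1: [0, 0, 1/4, 1/4, 5/4, 1]
R3 ← R3 + (4/5)·R2: [0, 0, 0, 0, 0, 0]
R4 ← R4 + (1/5)·R2: [0, 0, 0, 0, 0, 0]
2 nonzero rows, so rank(C) = 2.
C has 6 columns; by rank–nullity, nullity = 6 − 2 = 4.

4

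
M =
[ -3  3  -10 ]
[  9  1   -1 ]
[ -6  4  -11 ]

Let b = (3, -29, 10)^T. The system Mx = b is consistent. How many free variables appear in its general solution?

0

Row reduce the augmented matrix [M | b].
R2 ← R2 + (3)·R1: [0, 10, -31, -20]
R3 ← R3 − (2)·R1: [0, -2, 9, 4]
R3 ← R3 + (1/5)·R2: [0, 0, 14/5, 0]
The echelon form has 3 nonzero rows, and every pivot lies in the first 3 columns, so rank(M) = rank([M|b]) = 3.
The system is consistent.
Free variables = (unknowns) − (rank) = 3 − 3 = 0.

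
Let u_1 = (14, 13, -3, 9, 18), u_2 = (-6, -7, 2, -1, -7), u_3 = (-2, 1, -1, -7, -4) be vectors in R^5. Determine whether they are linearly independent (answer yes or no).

Form the matrix with these vectors as rows and row reduce.
R2 ← R2 + (3/7)·R1: [0, -10/7, 5/7, 20/7, 5/7]
R3 ← R3 + (1/7)·R1: [0, 20/7, -10/7, -40/7, -10/7]
R3 ← R3 + (2)·R2: [0, 0, 0, 0, 0]
2 nonzero rows, so the 3 vectors span a space of dimension 2.
Since 2 < 3, the vectors are linearly dependent.

no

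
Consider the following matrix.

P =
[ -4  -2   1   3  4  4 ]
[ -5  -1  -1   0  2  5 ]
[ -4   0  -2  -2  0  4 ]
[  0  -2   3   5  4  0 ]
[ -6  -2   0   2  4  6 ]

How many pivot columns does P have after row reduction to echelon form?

2

Row reduce to echelon form.
R2 ← R2 − (5/4)·R1: [0, 3/2, -9/4, -15/4, -3, 0]
R3 ← R3 − R1: [0, 2, -3, -5, -4, 0]
R5 ← R5 − (3/2)·R1: [0, 1, -3/2, -5/2, -2, 0]
R3 ← R3 − (4/3)·R2: [0, 0, 0, 0, 0, 0]
R4 ← R4 + (4/3)·R2: [0, 0, 0, 0, 0, 0]
R5 ← R5 − (2/3)·R2: [0, 0, 0, 0, 0, 0]
Echelon form has 2 nonzero rows, so rank(P) = 2.
Each nonzero row contributes one pivot column: 2 pivot columns.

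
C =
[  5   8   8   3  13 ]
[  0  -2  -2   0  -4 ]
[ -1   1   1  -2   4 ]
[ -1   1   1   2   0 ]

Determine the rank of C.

3

Row reduce to echelon form.
R3 ← R3 + (1/5)·R1: [0, 13/5, 13/5, -7/5, 33/5]
R4 ← R4 + (1/5)·R1: [0, 13/5, 13/5, 13/5, 13/5]
R3 ← R3 + (13/10)·R2: [0, 0, 0, -7/5, 7/5]
R4 ← R4 + (13/10)·R2: [0, 0, 0, 13/5, -13/5]
R4 ← R4 + (13/7)·R3: [0, 0, 0, 0, 0]
Echelon form has 3 nonzero rows, so rank(C) = 3.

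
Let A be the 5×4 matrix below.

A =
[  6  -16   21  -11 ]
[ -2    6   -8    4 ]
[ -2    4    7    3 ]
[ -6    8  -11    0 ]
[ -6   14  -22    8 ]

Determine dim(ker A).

Row reduce to echelon form.
R2 ← R2 + (1/3)·R1: [0, 2/3, -1, 1/3]
R3 ← R3 + (1/3)·R1: [0, -4/3, 14, -2/3]
R4 ← R4 + R1: [0, -8, 10, -11]
R5 ← R5 + R1: [0, -2, -1, -3]
R3 ← R3 + (2)·R2: [0, 0, 12, 0]
R4 ← R4 + (12)·R2: [0, 0, -2, -7]
R5 ← R5 + (3)·R2: [0, 0, -4, -2]
R4 ← R4 + (1/6)·R3: [0, 0, 0, -7]
R5 ← R5 + (1/3)·R3: [0, 0, 0, -2]
R5 ← R5 − (2/7)·R4: [0, 0, 0, 0]
4 nonzero rows, so rank(A) = 4.
A has 4 columns; by rank–nullity, nullity = 4 − 4 = 0.

0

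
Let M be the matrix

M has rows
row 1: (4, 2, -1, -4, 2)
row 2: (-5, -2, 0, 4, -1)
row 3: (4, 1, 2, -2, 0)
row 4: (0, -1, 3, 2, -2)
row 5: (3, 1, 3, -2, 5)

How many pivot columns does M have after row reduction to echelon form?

Row reduce to echelon form.
R2 ← R2 + (5/4)·R1: [0, 1/2, -5/4, -1, 3/2]
R3 ← R3 − R1: [0, -1, 3, 2, -2]
R5 ← R5 − (3/4)·R1: [0, -1/2, 15/4, 1, 7/2]
R3 ← R3 + (2)·R2: [0, 0, 1/2, 0, 1]
R4 ← R4 + (2)·R2: [0, 0, 1/2, 0, 1]
R5 ← R5 + R2: [0, 0, 5/2, 0, 5]
R4 ← R4 − R3: [0, 0, 0, 0, 0]
R5 ← R5 − (5)·R3: [0, 0, 0, 0, 0]
Echelon form has 3 nonzero rows, so rank(M) = 3.
Each nonzero row contributes one pivot column: 3 pivot columns.

3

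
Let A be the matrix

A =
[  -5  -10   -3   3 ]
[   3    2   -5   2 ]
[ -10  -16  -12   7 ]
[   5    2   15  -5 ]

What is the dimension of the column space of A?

3

Row reduce to echelon form.
R2 ← R2 + (3/5)·R1: [0, -4, -34/5, 19/5]
R3 ← R3 − (2)·R1: [0, 4, -6, 1]
R4 ← R4 + R1: [0, -8, 12, -2]
R3 ← R3 + R2: [0, 0, -64/5, 24/5]
R4 ← R4 − (2)·R2: [0, 0, 128/5, -48/5]
R4 ← R4 + (2)·R3: [0, 0, 0, 0]
Echelon form has 3 nonzero rows, so rank(A) = 3.
The column space has dimension equal to the rank: 3.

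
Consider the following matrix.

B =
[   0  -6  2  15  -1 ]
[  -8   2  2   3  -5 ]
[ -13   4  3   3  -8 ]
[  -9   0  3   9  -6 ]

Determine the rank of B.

Row reduce to echelon form.
Swap R1 ↔ R2
R3 ← R3 − (13/8)·R1: [0, 3/4, -1/4, -15/8, 1/8]
R4 ← R4 − (9/8)·R1: [0, -9/4, 3/4, 45/8, -3/8]
R3 ← R3 + (1/8)·R2: [0, 0, 0, 0, 0]
R4 ← R4 − (3/8)·R2: [0, 0, 0, 0, 0]
Echelon form has 2 nonzero rows, so rank(B) = 2.

2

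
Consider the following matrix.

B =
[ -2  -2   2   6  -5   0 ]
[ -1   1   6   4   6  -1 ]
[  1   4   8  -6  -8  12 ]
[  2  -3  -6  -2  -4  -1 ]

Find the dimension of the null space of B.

Row reduce to echelon form.
R2 ← R2 − (1/2)·R1: [0, 2, 5, 1, 17/2, -1]
R3 ← R3 + (1/2)·R1: [0, 3, 9, -3, -21/2, 12]
R4 ← R4 + R1: [0, -5, -4, 4, -9, -1]
R3 ← R3 − (3/2)·R2: [0, 0, 3/2, -9/2, -93/4, 27/2]
R4 ← R4 + (5/2)·R2: [0, 0, 17/2, 13/2, 49/4, -7/2]
R4 ← R4 − (17/3)·R3: [0, 0, 0, 32, 144, -80]
4 nonzero rows, so rank(B) = 4.
B has 6 columns; by rank–nullity, nullity = 6 − 4 = 2.

2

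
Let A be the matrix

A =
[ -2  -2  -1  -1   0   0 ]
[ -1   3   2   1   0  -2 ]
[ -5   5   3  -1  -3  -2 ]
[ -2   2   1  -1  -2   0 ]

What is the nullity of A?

Row reduce to echelon form.
R2 ← R2 − (1/2)·R1: [0, 4, 5/2, 3/2, 0, -2]
R3 ← R3 − (5/2)·R1: [0, 10, 11/2, 3/2, -3, -2]
R4 ← R4 − R1: [0, 4, 2, 0, -2, 0]
R3 ← R3 − (5/2)·R2: [0, 0, -3/4, -9/4, -3, 3]
R4 ← R4 − R2: [0, 0, -1/2, -3/2, -2, 2]
R4 ← R4 − (2/3)·R3: [0, 0, 0, 0, 0, 0]
3 nonzero rows, so rank(A) = 3.
A has 6 columns; by rank–nullity, nullity = 6 − 3 = 3.

3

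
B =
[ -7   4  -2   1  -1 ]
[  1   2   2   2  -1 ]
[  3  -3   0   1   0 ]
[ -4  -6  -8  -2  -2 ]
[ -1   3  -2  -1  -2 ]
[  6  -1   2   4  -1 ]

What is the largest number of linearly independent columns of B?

5

Row reduce to echelon form.
R2 ← R2 + (1/7)·R1: [0, 18/7, 12/7, 15/7, -8/7]
R3 ← R3 + (3/7)·R1: [0, -9/7, -6/7, 10/7, -3/7]
R4 ← R4 − (4/7)·R1: [0, -58/7, -48/7, -18/7, -10/7]
R5 ← R5 − (1/7)·R1: [0, 17/7, -12/7, -8/7, -13/7]
R6 ← R6 + (6/7)·R1: [0, 17/7, 2/7, 34/7, -13/7]
R3 ← R3 + (1/2)·R2: [0, 0, 0, 5/2, -1]
R4 ← R4 + (29/9)·R2: [0, 0, -4/3, 13/3, -46/9]
R5 ← R5 − (17/18)·R2: [0, 0, -10/3, -19/6, -7/9]
R6 ← R6 − (17/18)·R2: [0, 0, -4/3, 17/6, -7/9]
Swap R3 ↔ R4
R5 ← R5 − (5/2)·R3: [0, 0, 0, -14, 12]
R6 ← R6 − R3: [0, 0, 0, -3/2, 13/3]
R5 ← R5 + (28/5)·R4: [0, 0, 0, 0, 32/5]
R6 ← R6 + (3/5)·R4: [0, 0, 0, 0, 56/15]
R6 ← R6 − (7/12)·R5: [0, 0, 0, 0, 0]
Echelon form has 5 nonzero rows, so rank(B) = 5.
The rank gives the maximum number of linearly independent columns: 5.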